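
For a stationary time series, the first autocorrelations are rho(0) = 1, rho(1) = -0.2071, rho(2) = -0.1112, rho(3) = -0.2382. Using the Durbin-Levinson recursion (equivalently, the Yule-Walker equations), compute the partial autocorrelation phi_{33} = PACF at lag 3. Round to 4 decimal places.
\phi_{33} = -0.3199

The PACF at lag k is phi_{kk}, the last component of the solution
to the Yule-Walker system G_k phi = r_k where
  (G_k)_{ij} = rho(|i - j|), (r_k)_i = rho(i), i,j = 1..k.
Equivalently, Durbin-Levinson gives phi_{kk} iteratively:
  phi_{11} = rho(1)
  phi_{kk} = [rho(k) - sum_{j=1..k-1} phi_{k-1,j} rho(k-j)]
            / [1 - sum_{j=1..k-1} phi_{k-1,j} rho(j)],
  phi_{k,j} = phi_{k-1,j} - phi_{kk} phi_{k-1,k-j},  j = 1..k-1.
Step k = 1:
  phi_11 = rho(1) = -0.2071.
Step k = 2:
  phi_22 = [rho(2) - phi_11 rho(1)] / [1 - phi_11 rho(1)] = [-0.1112 - (-0.2071)(-0.2071)] / [1 - (-0.2071)(-0.2071)]
         = -0.15409041 / 0.95710959 = -0.160996.
  Update: phi_21 = phi_11 - phi_22 phi_11 = -0.2071 - (-0.160996)(-0.2071) = -0.240442.
Step k = 3:
  phi_33 = [rho(3) - phi_21 rho(2) - phi_22 rho(1)] / [1 - phi_21 rho(1) - phi_22 rho(2)]
    numerator   = -0.2382 - (-0.240442)(-0.1112) - (-0.160996)(-0.2071) = -0.29827935
    denominator = 1 - (-0.240442)(-0.2071) - (-0.160996)(-0.1112) = 0.93230172
  phi_33 = -0.29827935 / 0.93230172 = -0.3199.
Therefore phi_{33} = -0.3199.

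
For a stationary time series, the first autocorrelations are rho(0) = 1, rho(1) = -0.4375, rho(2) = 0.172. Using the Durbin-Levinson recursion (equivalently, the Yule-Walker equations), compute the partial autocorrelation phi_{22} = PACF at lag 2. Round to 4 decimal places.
\phi_{22} = -0.0240

The PACF at lag k is phi_{kk}, the last component of the solution
to the Yule-Walker system G_k phi = r_k where
  (G_k)_{ij} = rho(|i - j|), (r_k)_i = rho(i), i,j = 1..k.
Equivalently, Durbin-Levinson gives phi_{kk} iteratively:
  phi_{11} = rho(1)
  phi_{kk} = [rho(k) - sum_{j=1..k-1} phi_{k-1,j} rho(k-j)]
            / [1 - sum_{j=1..k-1} phi_{k-1,j} rho(j)],
  phi_{k,j} = phi_{k-1,j} - phi_{kk} phi_{k-1,k-j},  j = 1..k-1.
Step k = 1:
  phi_11 = rho(1) = -0.4375.
Step k = 2:
  phi_22 = [rho(2) - phi_11 rho(1)] / [1 - phi_11 rho(1)] = [0.172 - (-0.4375)(-0.4375)] / [1 - (-0.4375)(-0.4375)]
         = -0.01940625 / 0.80859375 = -0.024.
Therefore phi_{22} = -0.0240.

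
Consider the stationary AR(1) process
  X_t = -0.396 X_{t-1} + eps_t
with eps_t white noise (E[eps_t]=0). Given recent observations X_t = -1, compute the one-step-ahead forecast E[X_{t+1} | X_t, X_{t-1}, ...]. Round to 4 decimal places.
E[X_{t+1} \mid \mathcal F_t] = 0.3960

For an AR(p) model X_t = c + sum_i phi_i X_{t-i} + eps_t, the
one-step-ahead conditional mean is
  E[X_{t+1} | X_t, ...] = c + sum_i phi_i X_{t+1-i}.
Substitute known values:
  E[X_{t+1} | ...] = (-0.396) * (-1)
                   = 0.3960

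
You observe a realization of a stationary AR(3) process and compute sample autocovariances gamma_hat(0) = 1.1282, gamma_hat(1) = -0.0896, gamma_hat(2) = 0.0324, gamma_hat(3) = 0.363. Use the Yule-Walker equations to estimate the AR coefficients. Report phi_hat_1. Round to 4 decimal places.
\hat\phi_{1} = -0.0850

The Yule-Walker equations for an AR(p) process read, in matrix form,
  Gamma_p phi = r_p,   with   (Gamma_p)_{ij} = gamma(|i - j|),
                       (r_p)_i = gamma(i),   i,j = 1..p.
Substitute the sample gammas (Toeplitz matrix and right-hand side of size 3):
  Gamma_p = [[1.1282, -0.0896, 0.0324], [-0.0896, 1.1282, -0.0896], [0.0324, -0.0896, 1.1282]]
  r_p     = [-0.0896, 0.0324, 0.363]
Written out (R1..R3):
  (R1) 1.1282 phi_1 - 0.0896 phi_2 + 0.0324 phi_3 = -0.0896
  (R2) -0.0896 phi_1 + 1.1282 phi_2 - 0.0896 phi_3 = 0.0324
  (R3) 0.0324 phi_1 - 0.0896 phi_2 + 1.1282 phi_3 = 0.363
Gaussian elimination:
  R2 <- R2 - (-0.0896/1.1282) R1 = R2 - (-0.079419) R1:  1.121084 phi_2 - 0.087027 phi_3 = 0.025284
  R3 <- R3 - (0.0324/1.1282) R1 = R3 - (0.028718) R1:  -0.087027 phi_2 + 1.12727 phi_3 = 0.365573
  R3 <- R3 - (-0.087027/1.121084) R2 = R3 - (-0.077627) R2:  1.120514 phi_3 = 0.367536
Back-substitution:
  phi_hat_3 = 0.367536 / 1.120514 = 0.328007
  phi_hat_2 = (0.025284 - (-0.087027)(0.328007)) / 1.121084 = 0.048016
  phi_hat_1 = (-0.0896 - (-0.0896)(0.048016) - (0.0324)(0.328007)) / 1.1282 = -0.085025
So phi_hat = [-0.0850, 0.0480, 0.3280].
Therefore phi_hat_1 = -0.0850.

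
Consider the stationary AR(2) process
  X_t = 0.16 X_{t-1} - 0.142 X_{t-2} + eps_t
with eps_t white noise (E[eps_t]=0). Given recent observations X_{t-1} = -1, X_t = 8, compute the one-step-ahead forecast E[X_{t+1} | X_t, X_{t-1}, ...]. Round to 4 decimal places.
E[X_{t+1} \mid \mathcal F_t] = 1.4220

For an AR(p) model X_t = c + sum_i phi_i X_{t-i} + eps_t, the
one-step-ahead conditional mean is
  E[X_{t+1} | X_t, ...] = c + sum_i phi_i X_{t+1-i}.
Substitute known values:
  E[X_{t+1} | ...] = (0.16) * (8) + (-0.142) * (-1)
                   = 1.4220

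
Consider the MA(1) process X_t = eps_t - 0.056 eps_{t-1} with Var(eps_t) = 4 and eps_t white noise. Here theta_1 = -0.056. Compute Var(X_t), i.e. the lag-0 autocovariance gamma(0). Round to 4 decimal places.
\gamma(0) = 4.0125

For an MA(q) process X_t = eps_t + sum_i theta_i eps_{t-i} with
Var(eps_t) = sigma^2, the variance is
  gamma(0) = sigma^2 * (1 + sum_i theta_i^2).
  sum_i theta_i^2 = (-0.056)^2 = 0.003136.
  gamma(0) = 4 * (1 + 0.003136) = 4 * 1.003136 = 4.012544, which rounds to 4.0125.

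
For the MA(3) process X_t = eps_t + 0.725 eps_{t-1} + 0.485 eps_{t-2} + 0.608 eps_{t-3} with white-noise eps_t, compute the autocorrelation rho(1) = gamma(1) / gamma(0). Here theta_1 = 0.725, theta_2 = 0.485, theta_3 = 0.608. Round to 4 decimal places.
\rho(1) = 0.6437

For an MA(q) process with theta_0 = 1, the autocovariance is
  gamma(k) = sigma^2 * sum_{i=0..q-k} theta_i * theta_{i+k},
and rho(k) = gamma(k) / gamma(0). Sigma^2 cancels.
  numerator   = (1)*(0.725) + (0.725)*(0.485) + (0.485)*(0.608) = 1.371505.
  denominator = (1)^2 + (0.725)^2 + (0.485)^2 + (0.608)^2 = 2.130514.
  rho(1) = 1.371505 / 2.130514 = 0.6437.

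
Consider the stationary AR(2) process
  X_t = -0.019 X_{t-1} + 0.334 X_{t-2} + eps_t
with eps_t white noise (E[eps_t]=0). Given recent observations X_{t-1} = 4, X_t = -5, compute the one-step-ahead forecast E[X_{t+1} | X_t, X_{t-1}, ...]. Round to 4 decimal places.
E[X_{t+1} \mid \mathcal F_t] = 1.4310

For an AR(p) model X_t = c + sum_i phi_i X_{t-i} + eps_t, the
one-step-ahead conditional mean is
  E[X_{t+1} | X_t, ...] = c + sum_i phi_i X_{t+1-i}.
Substitute known values:
  E[X_{t+1} | ...] = (-0.019) * (-5) + (0.334) * (4)
                   = 1.4310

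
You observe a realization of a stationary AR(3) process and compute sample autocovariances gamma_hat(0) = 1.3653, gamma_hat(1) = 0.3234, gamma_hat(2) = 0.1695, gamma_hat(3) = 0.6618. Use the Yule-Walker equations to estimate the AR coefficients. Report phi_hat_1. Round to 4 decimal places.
\hat\phi_{1} = 0.1860

The Yule-Walker equations for an AR(p) process read, in matrix form,
  Gamma_p phi = r_p,   with   (Gamma_p)_{ij} = gamma(|i - j|),
                       (r_p)_i = gamma(i),   i,j = 1..p.
Substitute the sample gammas (Toeplitz matrix and right-hand side of size 3):
  Gamma_p = [[1.3653, 0.3234, 0.1695], [0.3234, 1.3653, 0.3234], [0.1695, 0.3234, 1.3653]]
  r_p     = [0.3234, 0.1695, 0.6618]
Written out (R1..R3):
  (R1) 1.3653 phi_1 + 0.3234 phi_2 + 0.1695 phi_3 = 0.3234
  (R2) 0.3234 phi_1 + 1.3653 phi_2 + 0.3234 phi_3 = 0.1695
  (R3) 0.1695 phi_1 + 0.3234 phi_2 + 1.3653 phi_3 = 0.6618
Gaussian elimination:
  R2 <- R2 - (0.3234/1.3653) R1 = R2 - (0.236871) R1:  1.288696 phi_2 + 0.28325 phi_3 = 0.092896
  R3 <- R3 - (0.1695/1.3653) R1 = R3 - (0.124149) R1:  0.28325 phi_2 + 1.344257 phi_3 = 0.62165
  R3 <- R3 - (0.28325/1.288696) R2 = R3 - (0.219796) R2:  1.281999 phi_3 = 0.601232
Back-substitution:
  phi_hat_3 = 0.601232 / 1.281999 = 0.46898
  phi_hat_2 = (0.092896 - (0.28325)(0.46898)) / 1.288696 = -0.030995
  phi_hat_1 = (0.3234 - (0.3234)(-0.030995) - (0.1695)(0.46898)) / 1.3653 = 0.18599
So phi_hat = [0.1860, -0.0310, 0.4690].
Therefore phi_hat_1 = 0.1860.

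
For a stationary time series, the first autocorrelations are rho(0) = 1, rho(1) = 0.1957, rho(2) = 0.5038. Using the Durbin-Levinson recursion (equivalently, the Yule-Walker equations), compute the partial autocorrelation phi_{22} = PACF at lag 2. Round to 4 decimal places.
\phi_{22} = 0.4840

The PACF at lag k is phi_{kk}, the last component of the solution
to the Yule-Walker system G_k phi = r_k where
  (G_k)_{ij} = rho(|i - j|), (r_k)_i = rho(i), i,j = 1..k.
Equivalently, Durbin-Levinson gives phi_{kk} iteratively:
  phi_{11} = rho(1)
  phi_{kk} = [rho(k) - sum_{j=1..k-1} phi_{k-1,j} rho(k-j)]
            / [1 - sum_{j=1..k-1} phi_{k-1,j} rho(j)],
  phi_{k,j} = phi_{k-1,j} - phi_{kk} phi_{k-1,k-j},  j = 1..k-1.
Step k = 1:
  phi_11 = rho(1) = 0.1957.
Step k = 2:
  phi_22 = [rho(2) - phi_11 rho(1)] / [1 - phi_11 rho(1)] = [0.5038 - (0.1957)(0.1957)] / [1 - (0.1957)(0.1957)]
         = 0.46550151 / 0.96170151 = 0.484.
Therefore phi_{22} = 0.4840.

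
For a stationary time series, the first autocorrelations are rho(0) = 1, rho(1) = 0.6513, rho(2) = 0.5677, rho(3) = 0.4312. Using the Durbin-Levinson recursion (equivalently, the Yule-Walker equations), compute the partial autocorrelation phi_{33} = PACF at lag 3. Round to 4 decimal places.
\phi_{33} = -0.0161

The PACF at lag k is phi_{kk}, the last component of the solution
to the Yule-Walker system G_k phi = r_k where
  (G_k)_{ij} = rho(|i - j|), (r_k)_i = rho(i), i,j = 1..k.
Equivalently, Durbin-Levinson gives phi_{kk} iteratively:
  phi_{11} = rho(1)
  phi_{kk} = [rho(k) - sum_{j=1..k-1} phi_{k-1,j} rho(k-j)]
            / [1 - sum_{j=1..k-1} phi_{k-1,j} rho(j)],
  phi_{k,j} = phi_{k-1,j} - phi_{kk} phi_{k-1,k-j},  j = 1..k-1.
Step k = 1:
  phi_11 = rho(1) = 0.6513.
Step k = 2:
  phi_22 = [rho(2) - phi_11 rho(1)] / [1 - phi_11 rho(1)] = [0.5677 - (0.6513)(0.6513)] / [1 - (0.6513)(0.6513)]
         = 0.14350831 / 0.57580831 = 0.249229.
  Update: phi_21 = phi_11 - phi_22 phi_11 = 0.6513 - (0.249229)(0.6513) = 0.488977.
Step k = 3:
  phi_33 = [rho(3) - phi_21 rho(2) - phi_22 rho(1)] / [1 - phi_21 rho(1) - phi_22 rho(2)]
    numerator   = 0.4312 - (0.488977)(0.5677) - (0.249229)(0.6513) = -0.00871527
    denominator = 1 - (0.488977)(0.6513) - (0.249229)(0.5677) = 0.54004183
  phi_33 = -0.00871527 / 0.54004183 = -0.0161.
Therefore phi_{33} = -0.0161.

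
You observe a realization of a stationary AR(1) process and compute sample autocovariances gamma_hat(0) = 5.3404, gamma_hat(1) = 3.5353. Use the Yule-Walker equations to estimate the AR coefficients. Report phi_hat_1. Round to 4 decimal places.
\hat\phi_{1} = 0.6620

The Yule-Walker equations for an AR(p) process read, in matrix form,
  Gamma_p phi = r_p,   with   (Gamma_p)_{ij} = gamma(|i - j|),
                       (r_p)_i = gamma(i),   i,j = 1..p.
Substitute the sample gammas (Toeplitz matrix and right-hand side of size 1):
  Gamma_p = [[5.3404]]
  r_p     = [3.5353]
With p = 1 this is the single equation gamma(0) phi_1 = gamma(1):
  phi_hat_1 = gamma(1) / gamma(0) = 3.5353 / 5.3404 = 0.6620.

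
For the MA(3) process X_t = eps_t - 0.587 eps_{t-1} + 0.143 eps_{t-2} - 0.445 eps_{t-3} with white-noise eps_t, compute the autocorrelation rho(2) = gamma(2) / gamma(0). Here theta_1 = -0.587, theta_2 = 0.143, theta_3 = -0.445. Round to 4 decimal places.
\rho(2) = 0.2586

For an MA(q) process with theta_0 = 1, the autocovariance is
  gamma(k) = sigma^2 * sum_{i=0..q-k} theta_i * theta_{i+k},
and rho(k) = gamma(k) / gamma(0). Sigma^2 cancels.
  numerator   = (1)*(0.143) + (-0.587)*(-0.445) = 0.404215.
  denominator = (1)^2 + (-0.587)^2 + (0.143)^2 + (-0.445)^2 = 1.563043.
  rho(2) = 0.404215 / 1.563043 = 0.2586.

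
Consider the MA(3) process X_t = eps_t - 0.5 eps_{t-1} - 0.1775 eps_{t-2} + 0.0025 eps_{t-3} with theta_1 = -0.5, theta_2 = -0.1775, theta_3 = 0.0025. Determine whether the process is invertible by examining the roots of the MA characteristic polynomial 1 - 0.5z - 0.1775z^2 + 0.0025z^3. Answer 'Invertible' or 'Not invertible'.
\text{Invertible}

The MA(q) characteristic polynomial is P(z) = 1 - 0.5z - 0.1775z^2 + 0.0025z^3.
Invertibility requires all roots to lie outside the unit circle, i.e. |z| > 1 for every root.
Degree 3: look for a simple real root z0 first, then factor out (1 - z/z0) and solve the remaining quadratic.
Testing z0 = -4: P(-4) = 1 + (-0.5)(-4) + (-0.1775)(-4)^2 + (0.0025)(-4)^3
  = 1 + (2) + (-2.84) + (-0.16) = 0.  So z_0 = -4 is a root, |z_0| = 4.
Divide out the factor (1 + 0.25 z) = (1 - z/z0) (since 1/z0 = -0.25):
  P(z) = (1 + 0.25 z)(1 + (-0.75) z + (0.01) z^2)
  [check: z-coef -0.75 - (-0.25) = -0.5; z^2-coef 0.01 - (-0.25)(-0.75) = -0.1775; z^3-coef -(-0.25)(0.01) = 0.0025.]
Remaining roots from the quadratic factor 1 + (-0.75) z + (0.01) z^2:
  Set 1 + (-0.75) z + (0.01) z^2 = 0, i.e. a z^2 + b z + c = 0 with a = 0.01, b = -0.75, c = 1.
  Discriminant D = b^2 - 4ac = (-0.75)^2 - 4*(0.01)*1 = 0.5625 - (0.04) = 0.5225.
  D >= 0, so the roots are real: z = (-b +/- sqrt(D)) / (2a) = (0.75 +/- 0.722842) / (0.02).
    z_1 = (0.75 + 0.722842) / (0.02) = 73.6421,   |z_1| = 73.6421.
    z_2 = (0.75 - 0.722842) / (0.02) = 1.3579,   |z_2| = 1.3579.
Moduli of all roots: 4.0000, 73.6421, 1.3579.
All moduli strictly greater than 1? Yes.
Verdict: Invertible.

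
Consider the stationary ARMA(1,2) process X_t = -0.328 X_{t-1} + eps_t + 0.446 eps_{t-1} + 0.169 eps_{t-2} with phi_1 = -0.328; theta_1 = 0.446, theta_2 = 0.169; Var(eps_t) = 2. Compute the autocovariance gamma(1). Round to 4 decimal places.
\gamma(1) = 0.2543

Multiply the model equation by X_{t-k} and take expectations. With theta_0 = psi_0 = 1 and psi_j the MA(infinity) weights, this gives
  gamma(k) - sum_i phi_i gamma(k-i) = c_k,
  c_k = sigma^2 * sum_{j=k..q} theta_j psi_{j-k}   (c_k = 0 for k > q),
using gamma(-m) = gamma(m).
psi-weights needed (psi_j = theta_j + sum_i phi_i psi_{j-i}):
  psi_1 = theta_1 + phi_1 = 0.446 + (-0.328) = 0.118
  psi_2 = theta_2 + phi_1 psi_1 = 0.169 + (-0.328)(0.118) = 0.130296
Right-hand sides:
  c_0 = sigma^2 (1 + theta_1 psi_1 + theta_2 psi_2) = 2 * (1 + (0.446)(0.118) + (0.169)(0.130296)) = 2 * 1.074648 = 2.149296
  c_1 = sigma^2 (theta_1 + theta_2 psi_1) = 2 * (0.446 + (0.169)(0.118)) = 0.931884
  c_2 = sigma^2 theta_2 = 2 * (0.169) = 0.338
Equations for k = 0 and k = 1 (AR order 1):
  gamma(0) = phi_1 gamma(1) + c_0
  gamma(1) = phi_1 gamma(0) + c_1
Substituting the second into the first: gamma(0) (1 - phi_1^2) = c_0 + phi_1 c_1, so
  gamma(0) = (c_0 + phi_1 c_1) / (1 - phi_1^2) = (2.149296 + (-0.328)(0.931884)) / (1 - (-0.328)^2) = 1.843638 / 0.892416 = 2.065895.
  gamma(1) = phi_1 gamma(0) + c_1 = (-0.328)(2.065895) + (0.931884) = 0.25427.
Therefore gamma(1) = 0.2543 (to 4 decimal places).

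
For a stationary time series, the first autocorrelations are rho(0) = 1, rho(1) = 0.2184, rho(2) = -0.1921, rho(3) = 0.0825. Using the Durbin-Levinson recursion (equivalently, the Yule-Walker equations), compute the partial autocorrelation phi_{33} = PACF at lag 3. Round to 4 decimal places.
\phi_{33} = 0.2130

The PACF at lag k is phi_{kk}, the last component of the solution
to the Yule-Walker system G_k phi = r_k where
  (G_k)_{ij} = rho(|i - j|), (r_k)_i = rho(i), i,j = 1..k.
Equivalently, Durbin-Levinson gives phi_{kk} iteratively:
  phi_{11} = rho(1)
  phi_{kk} = [rho(k) - sum_{j=1..k-1} phi_{k-1,j} rho(k-j)]
            / [1 - sum_{j=1..k-1} phi_{k-1,j} rho(j)],
  phi_{k,j} = phi_{k-1,j} - phi_{kk} phi_{k-1,k-j},  j = 1..k-1.
Step k = 1:
  phi_11 = rho(1) = 0.2184.
Step k = 2:
  phi_22 = [rho(2) - phi_11 rho(1)] / [1 - phi_11 rho(1)] = [-0.1921 - (0.2184)(0.2184)] / [1 - (0.2184)(0.2184)]
         = -0.23979856 / 0.95230144 = -0.25181.
  Update: phi_21 = phi_11 - phi_22 phi_11 = 0.2184 - (-0.25181)(0.2184) = 0.273395.
Step k = 3:
  phi_33 = [rho(3) - phi_21 rho(2) - phi_22 rho(1)] / [1 - phi_21 rho(1) - phi_22 rho(2)]
    numerator   = 0.0825 - (0.273395)(-0.1921) - (-0.25181)(0.2184) = 0.19001441
    denominator = 1 - (0.273395)(0.2184) - (-0.25181)(-0.1921) = 0.89191788
  phi_33 = 0.19001441 / 0.89191788 = 0.213.
Therefore phi_{33} = 0.2130.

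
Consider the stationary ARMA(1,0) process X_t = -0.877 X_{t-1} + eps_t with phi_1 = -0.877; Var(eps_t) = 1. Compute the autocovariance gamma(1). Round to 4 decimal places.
\gamma(1) = -3.7987

Multiply the model equation by X_{t-k} and take expectations. With theta_0 = psi_0 = 1 and psi_j the MA(infinity) weights, this gives
  gamma(k) - sum_i phi_i gamma(k-i) = c_k,
  c_k = sigma^2 * sum_{j=k..q} theta_j psi_{j-k}   (c_k = 0 for k > q),
using gamma(-m) = gamma(m).
Pure AR (q = 0): c_0 = sigma^2 = 1, c_k = 0 for k >= 1.
Equations for k = 0 and k = 1 (AR order 1):
  gamma(0) = phi_1 gamma(1) + c_0
  gamma(1) = phi_1 gamma(0) + c_1
Substituting the second into the first: gamma(0) (1 - phi_1^2) = c_0 + phi_1 c_1, so
  gamma(0) = c_0 / (1 - phi_1^2) = 1 / (1 - (-0.877)^2) = 1 / 0.230871 = 4.331423.
  gamma(1) = phi_1 gamma(0) = (-0.877)(4.331423) = -3.798658.
Therefore gamma(1) = -3.7987 (to 4 decimal places).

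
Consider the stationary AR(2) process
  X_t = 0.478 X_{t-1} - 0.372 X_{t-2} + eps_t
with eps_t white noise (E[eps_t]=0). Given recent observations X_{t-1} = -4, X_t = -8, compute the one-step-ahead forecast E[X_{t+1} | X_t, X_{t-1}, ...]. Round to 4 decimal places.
E[X_{t+1} \mid \mathcal F_t] = -2.3360

For an AR(p) model X_t = c + sum_i phi_i X_{t-i} + eps_t, the
one-step-ahead conditional mean is
  E[X_{t+1} | X_t, ...] = c + sum_i phi_i X_{t+1-i}.
Substitute known values:
  E[X_{t+1} | ...] = (0.478) * (-8) + (-0.372) * (-4)
                   = -2.3360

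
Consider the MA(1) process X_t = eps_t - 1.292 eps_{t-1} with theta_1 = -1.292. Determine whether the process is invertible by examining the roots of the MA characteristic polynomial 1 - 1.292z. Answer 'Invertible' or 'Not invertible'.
\text{Not invertible}

The MA(q) characteristic polynomial is P(z) = 1 - 1.292z.
Invertibility requires all roots to lie outside the unit circle, i.e. |z| > 1 for every root.
This is linear in z: 1 + (-1.292) z = 0  =>  z = -1/(-1.292) = 0.773994,  |z| = 0.773994.
Moduli of all roots: 0.7740.
All moduli strictly greater than 1? No.
Verdict: Not invertible.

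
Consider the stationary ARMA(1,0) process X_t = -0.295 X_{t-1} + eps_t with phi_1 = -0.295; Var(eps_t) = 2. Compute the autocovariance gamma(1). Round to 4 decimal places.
\gamma(1) = -0.6462

Multiply the model equation by X_{t-k} and take expectations. With theta_0 = psi_0 = 1 and psi_j the MA(infinity) weights, this gives
  gamma(k) - sum_i phi_i gamma(k-i) = c_k,
  c_k = sigma^2 * sum_{j=k..q} theta_j psi_{j-k}   (c_k = 0 for k > q),
using gamma(-m) = gamma(m).
Pure AR (q = 0): c_0 = sigma^2 = 2, c_k = 0 for k >= 1.
Equations for k = 0 and k = 1 (AR order 1):
  gamma(0) = phi_1 gamma(1) + c_0
  gamma(1) = phi_1 gamma(0) + c_1
Substituting the second into the first: gamma(0) (1 - phi_1^2) = c_0 + phi_1 c_1, so
  gamma(0) = c_0 / (1 - phi_1^2) = 2 / (1 - (-0.295)^2) = 2 / 0.912975 = 2.19064.
  gamma(1) = phi_1 gamma(0) = (-0.295)(2.19064) = -0.646239.
Therefore gamma(1) = -0.6462 (to 4 decimal places).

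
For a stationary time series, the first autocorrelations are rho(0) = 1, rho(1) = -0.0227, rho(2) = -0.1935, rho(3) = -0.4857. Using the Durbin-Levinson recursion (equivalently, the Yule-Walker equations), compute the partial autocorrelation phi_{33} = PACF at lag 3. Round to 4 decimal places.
\phi_{33} = -0.5150

The PACF at lag k is phi_{kk}, the last component of the solution
to the Yule-Walker system G_k phi = r_k where
  (G_k)_{ij} = rho(|i - j|), (r_k)_i = rho(i), i,j = 1..k.
Equivalently, Durbin-Levinson gives phi_{kk} iteratively:
  phi_{11} = rho(1)
  phi_{kk} = [rho(k) - sum_{j=1..k-1} phi_{k-1,j} rho(k-j)]
            / [1 - sum_{j=1..k-1} phi_{k-1,j} rho(j)],
  phi_{k,j} = phi_{k-1,j} - phi_{kk} phi_{k-1,k-j},  j = 1..k-1.
Step k = 1:
  phi_11 = rho(1) = -0.0227.
Step k = 2:
  phi_22 = [rho(2) - phi_11 rho(1)] / [1 - phi_11 rho(1)] = [-0.1935 - (-0.0227)(-0.0227)] / [1 - (-0.0227)(-0.0227)]
         = -0.19401529 / 0.99948471 = -0.194115.
  Update: phi_21 = phi_11 - phi_22 phi_11 = -0.0227 - (-0.194115)(-0.0227) = -0.027106.
Step k = 3:
  phi_33 = [rho(3) - phi_21 rho(2) - phi_22 rho(1)] / [1 - phi_21 rho(1) - phi_22 rho(2)]
    numerator   = -0.4857 - (-0.027106)(-0.1935) - (-0.194115)(-0.0227) = -0.49535151
    denominator = 1 - (-0.027106)(-0.0227) - (-0.194115)(-0.1935) = 0.96182337
  phi_33 = -0.49535151 / 0.96182337 = -0.515.
Therefore phi_{33} = -0.5150.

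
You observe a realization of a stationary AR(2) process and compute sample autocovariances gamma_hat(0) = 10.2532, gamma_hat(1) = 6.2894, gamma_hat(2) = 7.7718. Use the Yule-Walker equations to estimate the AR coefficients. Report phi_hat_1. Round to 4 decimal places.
\hat\phi_{1} = 0.2380

The Yule-Walker equations for an AR(p) process read, in matrix form,
  Gamma_p phi = r_p,   with   (Gamma_p)_{ij} = gamma(|i - j|),
                       (r_p)_i = gamma(i),   i,j = 1..p.
Substitute the sample gammas (Toeplitz matrix and right-hand side of size 2):
  Gamma_p = [[10.2532, 6.2894], [6.2894, 10.2532]]
  r_p     = [6.2894, 7.7718]
Written out:
  10.2532 phi_1 + 6.2894 phi_2 = 6.2894
  6.2894 phi_1 + 10.2532 phi_2 = 7.7718
Solve by Cramer's rule:
  det = gamma(0)^2 - gamma(1)^2 = (10.2532)^2 - (6.2894)^2 = 105.12811024 - 39.55655236 = 65.57155788
  phi_hat_1 = [gamma(1) gamma(0) - gamma(1) gamma(2)] / det = [(6.2894)(10.2532) - (6.2894)(7.7718)] / 65.57155788 = 15.60651716 / 65.57155788 = 0.238
  phi_hat_2 = [gamma(0) gamma(2) - gamma(1)^2] / det = [(10.2532)(7.7718) - (6.2894)^2] / 65.57155788 = 40.1292674 / 65.57155788 = 0.612
So phi_hat = [0.2380, 0.6120].
Therefore phi_hat_1 = 0.2380.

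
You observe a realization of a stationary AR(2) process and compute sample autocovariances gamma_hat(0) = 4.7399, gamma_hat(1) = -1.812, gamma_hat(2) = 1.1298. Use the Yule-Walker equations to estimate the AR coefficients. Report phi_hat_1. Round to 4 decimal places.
\hat\phi_{1} = -0.3410

The Yule-Walker equations for an AR(p) process read, in matrix form,
  Gamma_p phi = r_p,   with   (Gamma_p)_{ij} = gamma(|i - j|),
                       (r_p)_i = gamma(i),   i,j = 1..p.
Substitute the sample gammas (Toeplitz matrix and right-hand side of size 2):
  Gamma_p = [[4.7399, -1.812], [-1.812, 4.7399]]
  r_p     = [-1.812, 1.1298]
Written out:
  4.7399 phi_1 - 1.812 phi_2 = -1.812
  -1.812 phi_1 + 4.7399 phi_2 = 1.1298
Solve by Cramer's rule:
  det = gamma(0)^2 - gamma(1)^2 = (4.7399)^2 - (-1.812)^2 = 22.46665201 - 3.283344 = 19.18330801
  phi_hat_1 = [gamma(1) gamma(0) - gamma(1) gamma(2)] / det = [(-1.812)(4.7399) - (-1.812)(1.1298)] / 19.18330801 = -6.5415012 / 19.18330801 = -0.341
  phi_hat_2 = [gamma(0) gamma(2) - gamma(1)^2] / det = [(4.7399)(1.1298) - (-1.812)^2] / 19.18330801 = 2.07179502 / 19.18330801 = 0.108
So phi_hat = [-0.3410, 0.1080].
Therefore phi_hat_1 = -0.3410.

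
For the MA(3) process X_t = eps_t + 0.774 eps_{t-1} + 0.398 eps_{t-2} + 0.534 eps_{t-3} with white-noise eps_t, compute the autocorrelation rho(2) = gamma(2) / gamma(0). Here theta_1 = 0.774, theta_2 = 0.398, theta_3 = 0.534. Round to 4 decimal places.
\rho(2) = 0.3972

For an MA(q) process with theta_0 = 1, the autocovariance is
  gamma(k) = sigma^2 * sum_{i=0..q-k} theta_i * theta_{i+k},
and rho(k) = gamma(k) / gamma(0). Sigma^2 cancels.
  numerator   = (1)*(0.398) + (0.774)*(0.534) = 0.811316.
  denominator = (1)^2 + (0.774)^2 + (0.398)^2 + (0.534)^2 = 2.042636.
  rho(2) = 0.811316 / 2.042636 = 0.3972.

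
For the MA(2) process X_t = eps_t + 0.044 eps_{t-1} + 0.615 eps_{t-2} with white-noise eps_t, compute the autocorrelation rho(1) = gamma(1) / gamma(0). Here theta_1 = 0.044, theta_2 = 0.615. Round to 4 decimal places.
\rho(1) = 0.0515

For an MA(q) process with theta_0 = 1, the autocovariance is
  gamma(k) = sigma^2 * sum_{i=0..q-k} theta_i * theta_{i+k},
and rho(k) = gamma(k) / gamma(0). Sigma^2 cancels.
  numerator   = (1)*(0.044) + (0.044)*(0.615) = 0.07106.
  denominator = (1)^2 + (0.044)^2 + (0.615)^2 = 1.380161.
  rho(1) = 0.07106 / 1.380161 = 0.0515.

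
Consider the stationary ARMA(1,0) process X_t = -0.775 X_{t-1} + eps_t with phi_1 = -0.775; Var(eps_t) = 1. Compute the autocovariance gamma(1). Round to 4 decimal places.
\gamma(1) = -1.9405

Multiply the model equation by X_{t-k} and take expectations. With theta_0 = psi_0 = 1 and psi_j the MA(infinity) weights, this gives
  gamma(k) - sum_i phi_i gamma(k-i) = c_k,
  c_k = sigma^2 * sum_{j=k..q} theta_j psi_{j-k}   (c_k = 0 for k > q),
using gamma(-m) = gamma(m).
Pure AR (q = 0): c_0 = sigma^2 = 1, c_k = 0 for k >= 1.
Equations for k = 0 and k = 1 (AR order 1):
  gamma(0) = phi_1 gamma(1) + c_0
  gamma(1) = phi_1 gamma(0) + c_1
Substituting the second into the first: gamma(0) (1 - phi_1^2) = c_0 + phi_1 c_1, so
  gamma(0) = c_0 / (1 - phi_1^2) = 1 / (1 - (-0.775)^2) = 1 / 0.399375 = 2.503912.
  gamma(1) = phi_1 gamma(0) = (-0.775)(2.503912) = -1.940532.
Therefore gamma(1) = -1.9405 (to 4 decimal places).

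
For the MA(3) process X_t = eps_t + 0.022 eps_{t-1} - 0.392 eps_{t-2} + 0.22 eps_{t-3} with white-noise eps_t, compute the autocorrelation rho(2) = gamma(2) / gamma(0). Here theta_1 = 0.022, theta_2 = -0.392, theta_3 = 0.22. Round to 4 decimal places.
\rho(2) = -0.3219

For an MA(q) process with theta_0 = 1, the autocovariance is
  gamma(k) = sigma^2 * sum_{i=0..q-k} theta_i * theta_{i+k},
and rho(k) = gamma(k) / gamma(0). Sigma^2 cancels.
  numerator   = (1)*(-0.392) + (0.022)*(0.22) = -0.38716.
  denominator = (1)^2 + (0.022)^2 + (-0.392)^2 + (0.22)^2 = 1.202548.
  rho(2) = -0.38716 / 1.202548 = -0.3219.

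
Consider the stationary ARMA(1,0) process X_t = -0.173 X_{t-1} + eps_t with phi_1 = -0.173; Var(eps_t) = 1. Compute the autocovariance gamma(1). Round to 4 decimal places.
\gamma(1) = -0.1783

Multiply the model equation by X_{t-k} and take expectations. With theta_0 = psi_0 = 1 and psi_j the MA(infinity) weights, this gives
  gamma(k) - sum_i phi_i gamma(k-i) = c_k,
  c_k = sigma^2 * sum_{j=k..q} theta_j psi_{j-k}   (c_k = 0 for k > q),
using gamma(-m) = gamma(m).
Pure AR (q = 0): c_0 = sigma^2 = 1, c_k = 0 for k >= 1.
Equations for k = 0 and k = 1 (AR order 1):
  gamma(0) = phi_1 gamma(1) + c_0
  gamma(1) = phi_1 gamma(0) + c_1
Substituting the second into the first: gamma(0) (1 - phi_1^2) = c_0 + phi_1 c_1, so
  gamma(0) = c_0 / (1 - phi_1^2) = 1 / (1 - (-0.173)^2) = 1 / 0.970071 = 1.030852.
  gamma(1) = phi_1 gamma(0) = (-0.173)(1.030852) = -0.178337.
Therefore gamma(1) = -0.1783 (to 4 decimal places).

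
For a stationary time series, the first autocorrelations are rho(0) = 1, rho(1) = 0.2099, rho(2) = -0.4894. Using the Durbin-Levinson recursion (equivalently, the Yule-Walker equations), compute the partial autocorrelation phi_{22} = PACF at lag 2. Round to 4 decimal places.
\phi_{22} = -0.5580

The PACF at lag k is phi_{kk}, the last component of the solution
to the Yule-Walker system G_k phi = r_k where
  (G_k)_{ij} = rho(|i - j|), (r_k)_i = rho(i), i,j = 1..k.
Equivalently, Durbin-Levinson gives phi_{kk} iteratively:
  phi_{11} = rho(1)
  phi_{kk} = [rho(k) - sum_{j=1..k-1} phi_{k-1,j} rho(k-j)]
            / [1 - sum_{j=1..k-1} phi_{k-1,j} rho(j)],
  phi_{k,j} = phi_{k-1,j} - phi_{kk} phi_{k-1,k-j},  j = 1..k-1.
Step k = 1:
  phi_11 = rho(1) = 0.2099.
Step k = 2:
  phi_22 = [rho(2) - phi_11 rho(1)] / [1 - phi_11 rho(1)] = [-0.4894 - (0.2099)(0.2099)] / [1 - (0.2099)(0.2099)]
         = -0.53345801 / 0.95594199 = -0.558.
Therefore phi_{22} = -0.5580.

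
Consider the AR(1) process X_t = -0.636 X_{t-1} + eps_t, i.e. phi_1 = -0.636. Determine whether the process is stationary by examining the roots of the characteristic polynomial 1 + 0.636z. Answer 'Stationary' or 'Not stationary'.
\text{Stationary}

The AR(p) characteristic polynomial is P(z) = 1 + 0.636z.
Stationarity requires all roots to lie outside the unit circle, i.e. |z| > 1 for every root.
This is linear in z: 1 + (0.636) z = 0  =>  z = -1/(0.636) = -1.572327,  |z| = 1.572327.
Moduli of all roots: 1.5723.
All moduli strictly greater than 1? Yes.
Verdict: Stationary.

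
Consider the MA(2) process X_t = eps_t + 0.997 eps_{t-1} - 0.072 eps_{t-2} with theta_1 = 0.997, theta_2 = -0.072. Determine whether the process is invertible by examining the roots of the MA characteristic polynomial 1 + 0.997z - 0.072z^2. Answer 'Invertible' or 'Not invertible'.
\text{Not invertible}

The MA(q) characteristic polynomial is P(z) = 1 + 0.997z - 0.072z^2.
Invertibility requires all roots to lie outside the unit circle, i.e. |z| > 1 for every root.
Set 1 + (0.997) z + (-0.072) z^2 = 0, i.e. a z^2 + b z + c = 0 with a = -0.072, b = 0.997, c = 1.
Discriminant D = b^2 - 4ac = (0.997)^2 - 4*(-0.072)*1 = 0.994009 - (-0.288) = 1.282009.
D >= 0, so the roots are real: z = (-b +/- sqrt(D)) / (2a) = (-0.997 +/- 1.132258) / (-0.144).
  z_1 = (-0.997 + 1.132258) / (-0.144) = -0.9393,   |z_1| = 0.9393.
  z_2 = (-0.997 - 1.132258) / (-0.144) = 14.7865,   |z_2| = 14.7865.
Moduli of all roots: 0.9393, 14.7865.
All moduli strictly greater than 1? No.
Verdict: Not invertible.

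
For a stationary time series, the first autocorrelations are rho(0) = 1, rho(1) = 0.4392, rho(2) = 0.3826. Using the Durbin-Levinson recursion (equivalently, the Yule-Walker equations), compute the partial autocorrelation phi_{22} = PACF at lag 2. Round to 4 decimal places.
\phi_{22} = 0.2350

The PACF at lag k is phi_{kk}, the last component of the solution
to the Yule-Walker system G_k phi = r_k where
  (G_k)_{ij} = rho(|i - j|), (r_k)_i = rho(i), i,j = 1..k.
Equivalently, Durbin-Levinson gives phi_{kk} iteratively:
  phi_{11} = rho(1)
  phi_{kk} = [rho(k) - sum_{j=1..k-1} phi_{k-1,j} rho(k-j)]
            / [1 - sum_{j=1..k-1} phi_{k-1,j} rho(j)],
  phi_{k,j} = phi_{k-1,j} - phi_{kk} phi_{k-1,k-j},  j = 1..k-1.
Step k = 1:
  phi_11 = rho(1) = 0.4392.
Step k = 2:
  phi_22 = [rho(2) - phi_11 rho(1)] / [1 - phi_11 rho(1)] = [0.3826 - (0.4392)(0.4392)] / [1 - (0.4392)(0.4392)]
         = 0.18970336 / 0.80710336 = 0.235.
Therefore phi_{22} = 0.2350.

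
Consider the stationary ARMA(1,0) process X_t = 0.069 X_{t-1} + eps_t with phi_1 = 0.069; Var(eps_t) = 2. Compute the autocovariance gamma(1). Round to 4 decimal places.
\gamma(1) = 0.1387

Multiply the model equation by X_{t-k} and take expectations. With theta_0 = psi_0 = 1 and psi_j the MA(infinity) weights, this gives
  gamma(k) - sum_i phi_i gamma(k-i) = c_k,
  c_k = sigma^2 * sum_{j=k..q} theta_j psi_{j-k}   (c_k = 0 for k > q),
using gamma(-m) = gamma(m).
Pure AR (q = 0): c_0 = sigma^2 = 2, c_k = 0 for k >= 1.
Equations for k = 0 and k = 1 (AR order 1):
  gamma(0) = phi_1 gamma(1) + c_0
  gamma(1) = phi_1 gamma(0) + c_1
Substituting the second into the first: gamma(0) (1 - phi_1^2) = c_0 + phi_1 c_1, so
  gamma(0) = c_0 / (1 - phi_1^2) = 2 / (1 - (0.069)^2) = 2 / 0.995239 = 2.009568.
  gamma(1) = phi_1 gamma(0) = (0.069)(2.009568) = 0.13866.
Therefore gamma(1) = 0.1387 (to 4 decimal places).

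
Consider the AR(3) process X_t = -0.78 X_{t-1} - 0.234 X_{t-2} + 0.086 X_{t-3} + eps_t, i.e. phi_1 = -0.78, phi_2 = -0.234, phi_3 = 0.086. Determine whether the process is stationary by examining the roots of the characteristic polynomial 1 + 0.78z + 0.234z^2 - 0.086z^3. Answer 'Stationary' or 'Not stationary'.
\text{Stationary}

The AR(p) characteristic polynomial is P(z) = 1 + 0.78z + 0.234z^2 - 0.086z^3.
Stationarity requires all roots to lie outside the unit circle, i.e. |z| > 1 for every root.
Degree 3: look for a simple real root z0 first, then factor out (1 - z/z0) and solve the remaining quadratic.
Testing z0 = 5: P(5) = 1 + (0.78)(5) + (0.234)(5)^2 + (-0.086)(5)^3
  = 1 + (3.9) + (5.85) + (-10.75) = 0.  So z_0 = 5 is a root, |z_0| = 5.
Divide out the factor (1 - 0.2 z) = (1 - z/z0) (since 1/z0 = 0.2):
  P(z) = (1 - 0.2 z)(1 + (0.98) z + (0.43) z^2)
  [check: z-coef 0.98 - (0.2) = 0.78; z^2-coef 0.43 - (0.2)(0.98) = 0.234; z^3-coef -(0.2)(0.43) = -0.086.]
Remaining roots from the quadratic factor 1 + (0.98) z + (0.43) z^2:
  Set 1 + (0.98) z + (0.43) z^2 = 0, i.e. a z^2 + b z + c = 0 with a = 0.43, b = 0.98, c = 1.
  Discriminant D = b^2 - 4ac = (0.98)^2 - 4*(0.43)*1 = 0.9604 - (1.72) = -0.7596.
  D < 0, so the roots are the complex-conjugate pair z = (-b +/- i sqrt(-D)) / (2a) = -1.1395 +/- 1.0134i.
  For a conjugate pair |z|^2 = z * conj(z) = (product of roots) = c/a = 1/(0.43) = 2.325581, so |z| = sqrt(2.325581) = 1.525 for both roots.
Moduli of all roots: 5.0000, 1.5250, 1.5250.
All moduli strictly greater than 1? Yes.
Verdict: Stationary.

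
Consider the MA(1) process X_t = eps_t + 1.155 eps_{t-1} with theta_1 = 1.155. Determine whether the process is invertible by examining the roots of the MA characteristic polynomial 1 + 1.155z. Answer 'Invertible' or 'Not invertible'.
\text{Not invertible}

The MA(q) characteristic polynomial is P(z) = 1 + 1.155z.
Invertibility requires all roots to lie outside the unit circle, i.e. |z| > 1 for every root.
This is linear in z: 1 + (1.155) z = 0  =>  z = -1/(1.155) = -0.865801,  |z| = 0.865801.
Moduli of all roots: 0.8658.
All moduli strictly greater than 1? No.
Verdict: Not invertible.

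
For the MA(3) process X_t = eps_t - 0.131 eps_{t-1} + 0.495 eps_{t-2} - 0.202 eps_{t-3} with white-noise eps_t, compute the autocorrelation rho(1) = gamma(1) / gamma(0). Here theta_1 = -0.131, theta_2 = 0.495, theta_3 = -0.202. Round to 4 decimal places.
\rho(1) = -0.2270

For an MA(q) process with theta_0 = 1, the autocovariance is
  gamma(k) = sigma^2 * sum_{i=0..q-k} theta_i * theta_{i+k},
and rho(k) = gamma(k) / gamma(0). Sigma^2 cancels.
  numerator   = (1)*(-0.131) + (-0.131)*(0.495) + (0.495)*(-0.202) = -0.295835.
  denominator = (1)^2 + (-0.131)^2 + (0.495)^2 + (-0.202)^2 = 1.30299.
  rho(1) = -0.295835 / 1.30299 = -0.2270.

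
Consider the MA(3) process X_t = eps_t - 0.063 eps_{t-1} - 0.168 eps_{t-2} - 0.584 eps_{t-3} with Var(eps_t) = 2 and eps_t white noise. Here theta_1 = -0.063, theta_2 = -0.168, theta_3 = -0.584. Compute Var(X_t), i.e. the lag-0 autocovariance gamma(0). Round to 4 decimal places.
\gamma(0) = 2.7465

For an MA(q) process X_t = eps_t + sum_i theta_i eps_{t-i} with
Var(eps_t) = sigma^2, the variance is
  gamma(0) = sigma^2 * (1 + sum_i theta_i^2).
  sum_i theta_i^2 = (-0.063)^2 + (-0.168)^2 + (-0.584)^2 = 0.003969 + 0.028224 + 0.341056 = 0.373249.
  gamma(0) = 2 * (1 + 0.373249) = 2 * 1.373249 = 2.746498, which rounds to 2.7465.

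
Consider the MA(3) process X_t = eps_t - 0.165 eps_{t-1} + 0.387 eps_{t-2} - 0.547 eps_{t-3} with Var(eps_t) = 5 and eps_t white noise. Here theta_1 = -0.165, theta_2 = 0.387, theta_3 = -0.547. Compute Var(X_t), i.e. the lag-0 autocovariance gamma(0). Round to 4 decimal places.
\gamma(0) = 7.3810

For an MA(q) process X_t = eps_t + sum_i theta_i eps_{t-i} with
Var(eps_t) = sigma^2, the variance is
  gamma(0) = sigma^2 * (1 + sum_i theta_i^2).
  sum_i theta_i^2 = (-0.165)^2 + (0.387)^2 + (-0.547)^2 = 0.027225 + 0.149769 + 0.299209 = 0.476203.
  gamma(0) = 5 * (1 + 0.476203) = 5 * 1.476203 = 7.381015, which rounds to 7.3810.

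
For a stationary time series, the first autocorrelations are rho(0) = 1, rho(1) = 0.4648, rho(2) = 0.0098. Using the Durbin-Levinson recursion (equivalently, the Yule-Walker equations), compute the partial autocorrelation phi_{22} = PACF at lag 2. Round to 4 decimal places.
\phi_{22} = -0.2631

The PACF at lag k is phi_{kk}, the last component of the solution
to the Yule-Walker system G_k phi = r_k where
  (G_k)_{ij} = rho(|i - j|), (r_k)_i = rho(i), i,j = 1..k.
Equivalently, Durbin-Levinson gives phi_{kk} iteratively:
  phi_{11} = rho(1)
  phi_{kk} = [rho(k) - sum_{j=1..k-1} phi_{k-1,j} rho(k-j)]
            / [1 - sum_{j=1..k-1} phi_{k-1,j} rho(j)],
  phi_{k,j} = phi_{k-1,j} - phi_{kk} phi_{k-1,k-j},  j = 1..k-1.
Step k = 1:
  phi_11 = rho(1) = 0.4648.
Step k = 2:
  phi_22 = [rho(2) - phi_11 rho(1)] / [1 - phi_11 rho(1)] = [0.0098 - (0.4648)(0.4648)] / [1 - (0.4648)(0.4648)]
         = -0.20623904 / 0.78396096 = -0.2631.
Therefore phi_{22} = -0.2631.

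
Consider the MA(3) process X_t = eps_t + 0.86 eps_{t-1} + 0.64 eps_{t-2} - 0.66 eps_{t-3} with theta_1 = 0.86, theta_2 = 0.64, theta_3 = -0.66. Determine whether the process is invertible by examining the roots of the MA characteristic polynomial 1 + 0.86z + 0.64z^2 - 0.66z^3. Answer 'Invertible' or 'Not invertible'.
\text{Not invertible}

The MA(q) characteristic polynomial is P(z) = 1 + 0.86z + 0.64z^2 - 0.66z^3.
Invertibility requires all roots to lie outside the unit circle, i.e. |z| > 1 for every root.
Degree 3: look for a simple real root z0 first, then factor out (1 - z/z0) and solve the remaining quadratic.
Testing z0 = 2: P(2) = 1 + (0.86)(2) + (0.64)(2)^2 + (-0.66)(2)^3
  = 1 + (1.72) + (2.56) + (-5.28) = 0.  So z_0 = 2 is a root, |z_0| = 2.
Divide out the factor (1 - 0.5 z) = (1 - z/z0) (since 1/z0 = 0.5):
  P(z) = (1 - 0.5 z)(1 + (1.36) z + (1.32) z^2)
  [check: z-coef 1.36 - (0.5) = 0.86; z^2-coef 1.32 - (0.5)(1.36) = 0.64; z^3-coef -(0.5)(1.32) = -0.66.]
Remaining roots from the quadratic factor 1 + (1.36) z + (1.32) z^2:
  Set 1 + (1.36) z + (1.32) z^2 = 0, i.e. a z^2 + b z + c = 0 with a = 1.32, b = 1.36, c = 1.
  Discriminant D = b^2 - 4ac = (1.36)^2 - 4*(1.32)*1 = 1.8496 - (5.28) = -3.4304.
  D < 0, so the roots are the complex-conjugate pair z = (-b +/- i sqrt(-D)) / (2a) = -0.5152 +/- 0.7016i.
  For a conjugate pair |z|^2 = z * conj(z) = (product of roots) = c/a = 1/(1.32) = 0.757576, so |z| = sqrt(0.757576) = 0.8704 for both roots.
Moduli of all roots: 2.0000, 0.8704, 0.8704.
All moduli strictly greater than 1? No.
Verdict: Not invertible.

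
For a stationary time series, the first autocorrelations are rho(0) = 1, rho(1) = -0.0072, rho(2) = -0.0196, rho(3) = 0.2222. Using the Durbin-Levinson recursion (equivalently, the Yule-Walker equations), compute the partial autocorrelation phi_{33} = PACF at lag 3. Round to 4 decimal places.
\phi_{33} = 0.2220

The PACF at lag k is phi_{kk}, the last component of the solution
to the Yule-Walker system G_k phi = r_k where
  (G_k)_{ij} = rho(|i - j|), (r_k)_i = rho(i), i,j = 1..k.
Equivalently, Durbin-Levinson gives phi_{kk} iteratively:
  phi_{11} = rho(1)
  phi_{kk} = [rho(k) - sum_{j=1..k-1} phi_{k-1,j} rho(k-j)]
            / [1 - sum_{j=1..k-1} phi_{k-1,j} rho(j)],
  phi_{k,j} = phi_{k-1,j} - phi_{kk} phi_{k-1,k-j},  j = 1..k-1.
Step k = 1:
  phi_11 = rho(1) = -0.0072.
Step k = 2:
  phi_22 = [rho(2) - phi_11 rho(1)] / [1 - phi_11 rho(1)] = [-0.0196 - (-0.0072)(-0.0072)] / [1 - (-0.0072)(-0.0072)]
         = -0.01965184 / 0.99994816 = -0.019653.
  Update: phi_21 = phi_11 - phi_22 phi_11 = -0.0072 - (-0.019653)(-0.0072) = -0.007342.
Step k = 3:
  phi_33 = [rho(3) - phi_21 rho(2) - phi_22 rho(1)] / [1 - phi_21 rho(1) - phi_22 rho(2)]
    numerator   = 0.2222 - (-0.007342)(-0.0196) - (-0.019653)(-0.0072) = 0.22191461
    denominator = 1 - (-0.007342)(-0.0072) - (-0.019653)(-0.0196) = 0.99956195
  phi_33 = 0.22191461 / 0.99956195 = 0.222.
Therefore phi_{33} = 0.2220.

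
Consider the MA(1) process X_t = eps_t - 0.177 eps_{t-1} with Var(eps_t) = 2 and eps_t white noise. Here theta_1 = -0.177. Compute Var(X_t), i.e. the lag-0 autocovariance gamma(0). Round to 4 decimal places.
\gamma(0) = 2.0627

For an MA(q) process X_t = eps_t + sum_i theta_i eps_{t-i} with
Var(eps_t) = sigma^2, the variance is
  gamma(0) = sigma^2 * (1 + sum_i theta_i^2).
  sum_i theta_i^2 = (-0.177)^2 = 0.031329.
  gamma(0) = 2 * (1 + 0.031329) = 2 * 1.031329 = 2.062658, which rounds to 2.0627.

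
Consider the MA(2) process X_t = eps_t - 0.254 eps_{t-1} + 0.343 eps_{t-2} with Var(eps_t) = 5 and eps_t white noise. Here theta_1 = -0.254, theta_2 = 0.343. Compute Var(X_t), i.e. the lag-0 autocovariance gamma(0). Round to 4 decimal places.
\gamma(0) = 5.9108

For an MA(q) process X_t = eps_t + sum_i theta_i eps_{t-i} with
Var(eps_t) = sigma^2, the variance is
  gamma(0) = sigma^2 * (1 + sum_i theta_i^2).
  sum_i theta_i^2 = (-0.254)^2 + (0.343)^2 = 0.064516 + 0.117649 = 0.182165.
  gamma(0) = 5 * (1 + 0.182165) = 5 * 1.182165 = 5.910825, which rounds to 5.9108.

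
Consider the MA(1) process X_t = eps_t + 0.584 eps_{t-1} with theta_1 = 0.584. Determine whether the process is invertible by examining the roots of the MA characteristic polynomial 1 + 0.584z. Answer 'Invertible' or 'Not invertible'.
\text{Invertible}

The MA(q) characteristic polynomial is P(z) = 1 + 0.584z.
Invertibility requires all roots to lie outside the unit circle, i.e. |z| > 1 for every root.
This is linear in z: 1 + (0.584) z = 0  =>  z = -1/(0.584) = -1.712329,  |z| = 1.712329.
Moduli of all roots: 1.7123.
All moduli strictly greater than 1? Yes.
Verdict: Invertible.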